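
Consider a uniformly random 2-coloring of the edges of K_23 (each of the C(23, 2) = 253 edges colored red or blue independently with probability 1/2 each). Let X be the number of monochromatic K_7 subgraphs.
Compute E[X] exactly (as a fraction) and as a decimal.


Let X = Σ_S X_S over the C(23, 7) = 245157 subsets S of size 7, where X_S = 1 if the K_7 on S is monochromatic.
For a fixed S, the K_7 on S has C(7, 2) = 21 edges. P[all 21 edges red] = (1/2)^21, and likewise for blue, so P[monochromatic] = 2·(1/2)^21 = 2^{1 − 21} = 1/1048576.
Summing: E[X] = C(23, 7) · 2^{1 − 21} = 245157 · 1/1048576 = 245157/1048576.
Numerically: E[X] ≈ 0.234.

E[X] = C(23,7)·2^(1−C(7,2)) = 245157/1048576 ≈ 0.234.


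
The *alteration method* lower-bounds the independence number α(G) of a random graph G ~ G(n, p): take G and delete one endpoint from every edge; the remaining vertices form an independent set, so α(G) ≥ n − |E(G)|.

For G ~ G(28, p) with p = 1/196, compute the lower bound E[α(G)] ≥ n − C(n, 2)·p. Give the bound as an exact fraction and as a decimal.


E[|E(G)|] = C(28, 2)·p = 378 · (1/196) = 27/14.
E[α(G)] ≥ n − E[|E(G)|] = 28 − 27/14 = 365/14.
Numerically: ≈ 26.071429.
(This is only a lower bound; the true E[α(G)] may be larger.)

E[α(G)] ≥ 365/14 ≈ 26.071429.


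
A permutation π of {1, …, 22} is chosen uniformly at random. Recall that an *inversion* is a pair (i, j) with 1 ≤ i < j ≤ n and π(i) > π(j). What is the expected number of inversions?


Write X = Σ X_I over the C(22, 2) = 231 pairs i < j, with X_I the indicator of one inversion.
There are 231 indicators.
For each fixed pair i < j, the values π(i) and π(j) are two distinct elements of {1, …, 22} in uniformly random order; by symmetry P[π(i) > π(j)] = 1/2.
By linearity: E[X] = 231 · (1/2) = C(22, 2) · (1/2) = 231/2 = 231/2 ≈ 115.500.

E[X] = 231/2 = 115.500.


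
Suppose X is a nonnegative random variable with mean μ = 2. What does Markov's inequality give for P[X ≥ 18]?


μ = E[X] = 2, a = 18.
Markov: P[X ≥ 18] ≤ μ/a = (2)/18 = 1/9.
Numerically: ≈ 0.111111.
(Since a = 18 > μ = 2.000000, the bound 1/9 is < 1 and informative.)

P[X ≥ 18] ≤ 1/9 ≈ 0.111111.


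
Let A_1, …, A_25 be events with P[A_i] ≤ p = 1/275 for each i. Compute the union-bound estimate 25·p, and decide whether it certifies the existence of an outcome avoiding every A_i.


Union bound: P[∪_{i=1}^{25} A_i] ≤ Σ_i P[A_i] ≤ 25·p = 25·(1/275) = 1/11.
Numerically: 1/11 ≈ 0.09091.
Is 1/11 < 1? YES.
Since P[∪ A_i] ≤ 1/11 < 1, the complement has P[∩ A_i^c] ≥ 1 − 1/11 = 10/11 > 0, so some outcome avoids every A_i.

25·p = 1/11 ≈ 0.09091; existence CERTIFIED by the union bound.


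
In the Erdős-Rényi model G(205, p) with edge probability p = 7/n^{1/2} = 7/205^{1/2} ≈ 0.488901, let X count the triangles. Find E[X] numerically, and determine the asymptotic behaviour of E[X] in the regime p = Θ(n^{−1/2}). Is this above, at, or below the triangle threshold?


Number of potential triangles: C(205, 3) = 1414910.
Each occurs with probability p³ ≈ (0.488901)³ ≈ 1.16859313e-01.
By linearity: E[X] = C(205, 3)·p³ ≈ 1414910 · 1.16859313e-01 ≈ 165345.410418.
Since α = 1/2 < 1, p = c/n^{1/2} ≫ 1/n is above the triangle threshold p ~ 1/n. Asymptotically E[X] ~ (c³/6)·n^{3(1−α)} = (7³/6)·n^{1.5} → ∞; triangles are abundant w.h.p.

E[X] ≈ 165345.410418; in regime p = Θ(1/n^{1/2}) E[X] diverges (above the triangle threshold p ~ 1/n).


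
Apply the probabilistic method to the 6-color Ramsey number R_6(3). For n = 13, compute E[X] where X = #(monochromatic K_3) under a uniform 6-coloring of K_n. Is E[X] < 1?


E[X] = C(13, 3) · 6^{1 − 3} = 286 · 6^{−2} = 286/36.
As a reduced fraction: E[X] = 143/18 ≈ 7.9444444.
Is E[X] < 1? NO.
Since E[X] ≥ 1, the first-moment bound is inconclusive at n = 13; it does NOT by itself certify R_6(3) > 13.

E[X] = 143/18 ≈ 7.9444444; E[X] ≥ 1; first-moment method inconclusive here.


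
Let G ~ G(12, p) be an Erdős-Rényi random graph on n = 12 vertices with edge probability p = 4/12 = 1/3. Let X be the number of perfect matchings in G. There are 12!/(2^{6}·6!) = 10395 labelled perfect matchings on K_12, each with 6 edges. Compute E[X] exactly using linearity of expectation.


K_12 has 12!/(2^{6}·6!) = 10395 labelled perfect matchings.
For each such perfect matching H, let X_H = 1 if all 6 edges of H are present in G. Then P[X_H = 1] = p^{6} = (1/3)^{6} = 1/729.
By linearity: E[X] = Σ_H E[X_H] = 10395 · p^{6} = 10395 · 1/729 = 385/27.
Numerically: E[X] ≈ 14.3.

E[X] = 10395 · (1/3)^{6} = 385/27 ≈ 14.3.


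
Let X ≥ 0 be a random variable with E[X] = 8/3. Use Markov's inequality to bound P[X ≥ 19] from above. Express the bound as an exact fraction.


μ = E[X] = 8/3, a = 19.
Markov: P[X ≥ 19] ≤ μ/a = (8/3)/19 = 8/57.
Numerically: ≈ 0.140.
(Since a = 19 > μ = 2.667, the bound 8/57 is < 1 and informative.)

P[X ≥ 19] ≤ 8/57 ≈ 0.140.


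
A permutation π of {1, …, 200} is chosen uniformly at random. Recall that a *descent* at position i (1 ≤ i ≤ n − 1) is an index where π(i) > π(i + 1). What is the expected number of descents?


Write X = Σ X_I over i = 1, …, 199, with X_I the indicator of one descent.
There are 199 indicators.
For each fixed i, the pair (π(i), π(i+1)) is a uniformly random ordered pair of distinct values from {1, …, 200}; by symmetry P[π(i) > π(i+1)] = 1/2.
By linearity: E[X] = 199 · (1/2) = (200 − 1) · (1/2) = 199/2 ≈ 99.50000.

E[X] = 199/2 = 99.50000.


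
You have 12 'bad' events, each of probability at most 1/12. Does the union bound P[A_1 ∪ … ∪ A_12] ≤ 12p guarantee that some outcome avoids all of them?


Union bound: P[∪_{i=1}^{12} A_i] ≤ Σ_i P[A_i] ≤ 12·p = 12·(1/12) = 1.
Numerically: 1 ≈ 1.000000.
Is 1 < 1? NO.
Since the bound 1 is ≥ 1, the union bound is uninformative here; it does NOT by itself certify existence.

12·p = 1 ≈ 1.000000; existence NOT certified by the union bound.


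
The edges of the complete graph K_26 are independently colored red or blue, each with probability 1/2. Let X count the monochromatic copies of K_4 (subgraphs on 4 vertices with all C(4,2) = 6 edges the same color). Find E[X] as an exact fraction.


Let X = Σ_S X_S over the C(26, 4) = 14950 subsets S of size 4, where X_S = 1 if the K_4 on S is monochromatic.
For a fixed S, the K_4 on S has C(4, 2) = 6 edges. P[all 6 edges red] = (1/2)^6, and likewise for blue, so P[monochromatic] = 2·(1/2)^6 = 2^{1 − 6} = 1/32.
By linearity: E[X] = C(26, 4) · 2^{1 − 6} = 14950 · 1/32 = 7475/16.
Numerically: E[X] ≈ 467.188.

E[X] = C(26,4)·2^(1−C(4,2)) = 7475/16 ≈ 467.188.


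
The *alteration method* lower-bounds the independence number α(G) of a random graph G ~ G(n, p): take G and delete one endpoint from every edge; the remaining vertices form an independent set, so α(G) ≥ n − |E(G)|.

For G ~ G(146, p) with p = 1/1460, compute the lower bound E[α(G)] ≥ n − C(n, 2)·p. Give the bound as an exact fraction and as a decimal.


E[|E(G)|] = C(146, 2)·p = 10585 · (1/1460) = 29/4.
E[α(G)] ≥ n − E[|E(G)|] = 146 − 29/4 = 555/4.
Numerically: ≈ 138.750.
(This is only a lower bound; the true E[α(G)] may be larger.)

E[α(G)] ≥ 555/4 ≈ 138.750.


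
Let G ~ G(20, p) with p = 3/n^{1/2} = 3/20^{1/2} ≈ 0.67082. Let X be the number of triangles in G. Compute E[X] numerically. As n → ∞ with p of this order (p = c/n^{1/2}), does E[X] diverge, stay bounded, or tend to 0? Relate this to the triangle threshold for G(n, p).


Number of potential triangles: C(20, 3) = 1140.
Each occurs with probability p³ ≈ (0.67082)³ ≈ 3.0186918e-01.
By linearity: E[X] = C(20, 3)·p³ ≈ 1140 · 3.0186918e-01 ≈ 344.13086.
Since α = 1/2 < 1, p = c/n^{1/2} ≫ 1/n is above the triangle threshold p ~ 1/n. Asymptotically E[X] ~ (c³/6)·n^{3(1−α)} = (3³/6)·n^{1.5} → ∞; triangles are abundant w.h.p.

E[X] ≈ 344.13086; in regime p = Θ(1/n^{1/2}) E[X] diverges (above the triangle threshold p ~ 1/n).


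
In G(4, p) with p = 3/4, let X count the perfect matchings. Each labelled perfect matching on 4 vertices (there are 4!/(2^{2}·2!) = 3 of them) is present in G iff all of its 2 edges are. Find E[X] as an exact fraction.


K_4 has 4!/(2^{2}·2!) = 3 labelled perfect matchings.
For each such perfect matching H, let X_H = 1 if all 2 edges of H are present in G. Then P[X_H = 1] = p^{2} = (3/4)^{2} = 9/16.
By linearity: E[X] = Σ_H E[X_H] = 3 · p^{2} = 3 · 9/16 = 27/16.
Numerically: E[X] ≈ 1.688.

E[X] = 3 · (3/4)^{2} = 27/16 ≈ 1.688.


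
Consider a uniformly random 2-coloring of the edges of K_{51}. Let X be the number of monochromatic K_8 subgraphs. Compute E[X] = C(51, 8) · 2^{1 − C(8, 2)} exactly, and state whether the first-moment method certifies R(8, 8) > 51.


E[X] = C(51, 8) · 2^{1 − 28} = 636763050 · 2^{−27} = 636763050/134217728.
As a reduced fraction: E[X] = 318381525/67108864 ≈ 4.744.
Is E[X] < 1? NO.
Since E[X] ≥ 1, the first-moment bound is inconclusive at n = 51; it does NOT by itself certify R(8, 8) > 51.

E[X] = 318381525/67108864 ≈ 4.744; E[X] ≥ 1; first-moment method inconclusive here.


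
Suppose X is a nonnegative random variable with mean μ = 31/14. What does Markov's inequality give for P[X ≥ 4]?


μ = E[X] = 31/14, a = 4.
Markov: P[X ≥ 4] ≤ μ/a = (31/14)/4 = 31/56.
Numerically: ≈ 0.55357.
(Since a = 4 > μ = 2.21429, the bound 31/56 is < 1 and informative.)

P[X ≥ 4] ≤ 31/56 ≈ 0.55357.


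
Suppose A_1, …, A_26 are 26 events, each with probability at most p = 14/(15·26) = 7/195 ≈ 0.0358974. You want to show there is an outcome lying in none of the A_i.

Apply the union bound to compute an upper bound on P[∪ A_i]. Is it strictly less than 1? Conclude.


Union bound: P[∪_{i=1}^{26} A_i] ≤ Σ_i P[A_i] ≤ 26·p = 26·(7/195) = 14/15.
Numerically: 14/15 ≈ 0.9333333.
Is 14/15 < 1? YES.
Since P[∪ A_i] ≤ 14/15 < 1, the complement has P[∩ A_i^c] ≥ 1 − 14/15 = 1/15 > 0, so some outcome avoids every A_i.

26·p = 14/15 ≈ 0.9333333; existence CERTIFIED by the union bound.


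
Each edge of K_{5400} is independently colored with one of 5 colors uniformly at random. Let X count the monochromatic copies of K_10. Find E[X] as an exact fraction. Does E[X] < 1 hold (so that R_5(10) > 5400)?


E[X] = C(5400, 10) · 5^{1 − 45} = 5761735538961887279463031445160 · 5^{−44} = 5761735538961887279463031445160/5684341886080801486968994140625.
As a reduced fraction: E[X] = 1152347107792377455892606289032/1136868377216160297393798828125 ≈ 1.014.
Is E[X] < 1? NO.
Since E[X] ≥ 1, the first-moment bound is inconclusive at n = 5400; it does NOT by itself certify R_5(10) > 5400.

E[X] = 1152347107792377455892606289032/1136868377216160297393798828125 ≈ 1.014; E[X] ≥ 1; first-moment method inconclusive here.


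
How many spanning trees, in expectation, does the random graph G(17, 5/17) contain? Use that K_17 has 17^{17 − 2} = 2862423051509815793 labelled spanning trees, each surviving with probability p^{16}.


K_17 has 17^{17 − 2} = 2862423051509815793 labelled spanning trees.
For each such spanning tree H, let X_H = 1 if all 16 edges of H are present in G. Then P[X_H = 1] = p^{16} = (5/17)^{16} = 152587890625/48661191875666868481.
By linearity of expectation: E[X] = Σ_H E[X_H] = 2862423051509815793 · p^{16} = 2862423051509815793 · 152587890625/48661191875666868481 = 152587890625/17.
Numerically: E[X] ≈ 8.976e+09.

E[X] = 2862423051509815793 · (5/17)^{16} = 152587890625/17 ≈ 8.976e+09.


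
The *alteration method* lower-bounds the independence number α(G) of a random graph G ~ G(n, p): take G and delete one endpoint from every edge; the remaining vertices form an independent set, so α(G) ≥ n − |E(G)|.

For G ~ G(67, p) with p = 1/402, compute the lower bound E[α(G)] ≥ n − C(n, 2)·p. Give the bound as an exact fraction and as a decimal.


E[|E(G)|] = C(67, 2)·p = 2211 · (1/402) = 11/2.
E[α(G)] ≥ n − E[|E(G)|] = 67 − 11/2 = 123/2.
Numerically: ≈ 61.50000.
(This is only a lower bound; the true E[α(G)] may be larger.)

E[α(G)] ≥ 123/2 ≈ 61.50000.


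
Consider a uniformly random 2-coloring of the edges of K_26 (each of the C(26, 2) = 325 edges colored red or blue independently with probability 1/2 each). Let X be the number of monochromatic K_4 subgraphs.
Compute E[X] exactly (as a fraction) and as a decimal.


Let X = Σ_S X_S over the C(26, 4) = 14950 subsets S of size 4, where X_S = 1 if the K_4 on S is monochromatic.
For a fixed S, the K_4 on S has C(4, 2) = 6 edges. P[all 6 edges red] = (1/2)^6, and likewise for blue, so P[monochromatic] = 2·(1/2)^6 = 2^{1 − 6} = 1/32.
By linearity of expectation: E[X] = C(26, 4) · 2^{1 − 6} = 14950 · 1/32 = 7475/16.
Numerically: E[X] ≈ 467.18750.

E[X] = C(26,4)·2^(1−C(4,2)) = 7475/16 ≈ 467.18750.


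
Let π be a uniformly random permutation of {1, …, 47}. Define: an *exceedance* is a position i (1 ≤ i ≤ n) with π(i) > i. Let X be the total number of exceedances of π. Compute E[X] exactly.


Write X = Σ_{i=1}^{47} X_i, where X_i = 1_{π(i) > i}.
For each fixed i, π(i) is uniform over {1, …, 47} (marginal of a uniform permutation), so P[π(i) > i] = (n − i)/n. Summing: Σ_{i=1}^{47} (n − i)/n = (0 + 1 + … + 46)/47 = 47(47 − 1)/(2·47) = (47 − 1)/2.
Hence E[X] = Σ_{i=1}^{47} (47 − i)/47 = 23 ≈ 23.000000.

E[X] = 23 = 23.000000.


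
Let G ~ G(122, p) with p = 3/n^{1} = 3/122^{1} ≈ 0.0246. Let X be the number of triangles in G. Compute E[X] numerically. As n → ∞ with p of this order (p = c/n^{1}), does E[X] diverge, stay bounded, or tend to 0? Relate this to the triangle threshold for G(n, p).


Number of potential triangles: C(122, 3) = 295240.
Each occurs with probability p³ ≈ (0.0246)³ ≈ 1.48691e-05.
By linearity: E[X] = C(122, 3)·p³ ≈ 295240 · 1.48691e-05 ≈ 4.390.
Here α = 1, so p = 3/n is exactly at the triangle threshold p ~ 1/n. Asymptotically E[X] → c³/6 = 3³/6 = 9/2 ≈ 4.500, a bounded constant. In this regime the triangle count is asymptotically Poisson(c³/6).

E[X] ≈ 4.390; in regime p = Θ(1/n^{1}) E[X] stays bounded (at the triangle threshold p ~ 1/n).


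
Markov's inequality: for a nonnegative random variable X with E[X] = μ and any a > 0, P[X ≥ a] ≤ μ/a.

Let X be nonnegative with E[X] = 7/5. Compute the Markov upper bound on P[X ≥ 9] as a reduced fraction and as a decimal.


μ = E[X] = 7/5, a = 9.
Markov: P[X ≥ 9] ≤ μ/a = (7/5)/9 = 7/45.
Numerically: ≈ 0.15556.
(Since a = 9 > μ = 1.40000, the bound 7/45 is < 1 and informative.)

P[X ≥ 9] ≤ 7/45 ≈ 0.15556.


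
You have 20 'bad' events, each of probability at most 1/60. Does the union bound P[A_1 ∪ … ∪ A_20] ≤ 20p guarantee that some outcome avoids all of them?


Union bound: P[∪_{i=1}^{20} A_i] ≤ Σ_i P[A_i] ≤ 20·p = 20·(1/60) = 1/3.
Numerically: 1/3 ≈ 0.333.
Is 1/3 < 1? YES.
Since P[∪ A_i] ≤ 1/3 < 1, the complement has P[∩ A_i^c] ≥ 1 − 1/3 = 2/3 > 0, so some outcome avoids every A_i.

20·p = 1/3 ≈ 0.333; existence CERTIFIED by the union bound.


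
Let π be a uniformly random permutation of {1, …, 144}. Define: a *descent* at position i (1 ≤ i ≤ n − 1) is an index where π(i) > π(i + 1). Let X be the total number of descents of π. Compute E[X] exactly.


Write X = Σ X_I over i = 1, …, 143, with X_I the indicator of one descent.
There are 143 indicators.
For each fixed i, the pair (π(i), π(i+1)) is a uniformly random ordered pair of distinct values from {1, …, 144}; by symmetry P[π(i) > π(i+1)] = 1/2.
By linearity: E[X] = 143 · (1/2) = (144 − 1) · (1/2) = 143/2 ≈ 71.50000.

E[X] = 143/2 = 71.50000.


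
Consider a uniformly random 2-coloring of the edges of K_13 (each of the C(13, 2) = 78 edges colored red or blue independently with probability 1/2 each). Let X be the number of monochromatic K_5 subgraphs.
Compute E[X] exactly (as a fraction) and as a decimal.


Let X = Σ_S X_S over the C(13, 5) = 1287 subsets S of size 5, where X_S = 1 if the K_5 on S is monochromatic.
For a fixed S, the K_5 on S has C(5, 2) = 10 edges. P[all 10 edges red] = (1/2)^10, and likewise for blue, so P[monochromatic] = 2·(1/2)^10 = 2^{1 − 10} = 1/512.
Summing: E[X] = C(13, 5) · 2^{1 − 10} = 1287 · 1/512 = 1287/512.
Numerically: E[X] ≈ 2.5137.

E[X] = C(13,5)·2^(1−C(5,2)) = 1287/512 ≈ 2.5137.


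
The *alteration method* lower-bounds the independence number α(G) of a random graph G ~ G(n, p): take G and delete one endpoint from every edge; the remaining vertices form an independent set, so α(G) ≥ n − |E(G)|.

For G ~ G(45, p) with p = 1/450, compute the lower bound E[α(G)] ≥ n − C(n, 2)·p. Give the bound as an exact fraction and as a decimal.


E[|E(G)|] = C(45, 2)·p = 990 · (1/450) = 11/5.
E[α(G)] ≥ n − E[|E(G)|] = 45 − 11/5 = 214/5.
Numerically: ≈ 42.80000.
(This is only a lower bound; the true E[α(G)] may be larger.)

E[α(G)] ≥ 214/5 ≈ 42.80000.


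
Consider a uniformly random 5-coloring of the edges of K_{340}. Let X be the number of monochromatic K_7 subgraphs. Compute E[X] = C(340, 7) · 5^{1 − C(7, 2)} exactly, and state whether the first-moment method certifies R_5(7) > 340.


E[X] = C(340, 7) · 5^{1 − 21} = 97932136940560 · 5^{−20} = 97932136940560/95367431640625.
As a reduced fraction: E[X] = 19586427388112/19073486328125 ≈ 1.02689.
Is E[X] < 1? NO.
Since E[X] ≥ 1, the first-moment bound is inconclusive at n = 340; it does NOT by itself certify R_5(7) > 340.

E[X] = 19586427388112/19073486328125 ≈ 1.02689; E[X] ≥ 1; first-moment method inconclusive here.


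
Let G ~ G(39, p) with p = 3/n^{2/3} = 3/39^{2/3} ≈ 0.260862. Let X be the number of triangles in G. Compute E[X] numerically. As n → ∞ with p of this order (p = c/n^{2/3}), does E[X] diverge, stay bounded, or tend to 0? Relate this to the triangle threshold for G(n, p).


Number of potential triangles: C(39, 3) = 9139.
Each occurs with probability p³ ≈ (0.260862)³ ≈ 1.77514793e-02.
By linearity: E[X] = C(39, 3)·p³ ≈ 9139 · 1.77514793e-02 ≈ 162.230769.
Since α = 2/3 < 1, p = c/n^{2/3} ≫ 1/n is above the triangle threshold p ~ 1/n. Asymptotically E[X] ~ (c³/6)·n^{3(1−α)} = (3³/6)·n^{1} → ∞; triangles are abundant w.h.p.

E[X] ≈ 162.230769; in regime p = Θ(1/n^{2/3}) E[X] diverges (above the triangle threshold p ~ 1/n).


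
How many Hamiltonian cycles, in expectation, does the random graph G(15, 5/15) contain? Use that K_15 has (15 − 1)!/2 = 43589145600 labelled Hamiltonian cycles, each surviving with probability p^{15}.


K_15 has (15 − 1)!/2 = 43589145600 labelled Hamiltonian cycles.
For each such Hamiltonian cycle H, let X_H = 1 if all 15 edges of H are present in G. Then P[X_H = 1] = p^{15} = (1/3)^{15} = 1/14348907.
By linearity: E[X] = Σ_H E[X_H] = 43589145600 · p^{15} = 43589145600 · 1/14348907 = 179379200/59049.
Numerically: E[X] ≈ 3037.8.

E[X] = 43589145600 · (1/3)^{15} = 179379200/59049 ≈ 3037.8.


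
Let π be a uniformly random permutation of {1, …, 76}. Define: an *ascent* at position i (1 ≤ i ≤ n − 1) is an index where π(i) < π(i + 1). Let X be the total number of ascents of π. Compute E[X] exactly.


Write X = Σ X_I over i = 1, …, 75, with X_I the indicator of one ascent.
There are 75 indicators.
For each fixed i, the pair (π(i), π(i+1)) is a uniformly random ordered pair of distinct values from {1, …, 76}; by symmetry P[π(i) < π(i+1)] = 1/2.
By linearity: E[X] = 75 · (1/2) = (76 − 1) · (1/2) = 75/2 ≈ 37.500000.

E[X] = 75/2 = 37.500000.


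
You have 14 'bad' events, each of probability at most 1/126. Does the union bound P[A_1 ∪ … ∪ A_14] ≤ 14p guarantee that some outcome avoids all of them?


Union bound: P[∪_{i=1}^{14} A_i] ≤ Σ_i P[A_i] ≤ 14·p = 14·(1/126) = 1/9.
Numerically: 1/9 ≈ 0.111111.
Is 1/9 < 1? YES.
Since P[∪ A_i] ≤ 1/9 < 1, the complement has P[∩ A_i^c] ≥ 1 − 1/9 = 8/9 > 0, so some outcome avoids every A_i.

14·p = 1/9 ≈ 0.111111; existence CERTIFIED by the union bound.


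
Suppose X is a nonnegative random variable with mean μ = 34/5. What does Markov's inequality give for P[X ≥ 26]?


μ = E[X] = 34/5, a = 26.
Markov: P[X ≥ 26] ≤ μ/a = (34/5)/26 = 17/65.
Numerically: ≈ 0.2615.
(Since a = 26 > μ = 6.8000, the bound 17/65 is < 1 and informative.)

P[X ≥ 26] ≤ 17/65 ≈ 0.2615.


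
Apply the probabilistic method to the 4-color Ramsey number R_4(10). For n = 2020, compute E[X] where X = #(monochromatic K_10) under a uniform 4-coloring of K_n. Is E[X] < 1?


E[X] = C(2020, 10) · 4^{1 − 45} = 304832018578739931133653656 · 4^{−44} = 304832018578739931133653656/309485009821345068724781056.
As a reduced fraction: E[X] = 38104002322342491391706707/38685626227668133590597632 ≈ 0.985.
Is E[X] < 1? YES.
Since E[X] < 1, there exists a 4-coloring of K_{2020} with no monochromatic K_10; hence R_4(10) > 2020.

E[X] = 38104002322342491391706707/38685626227668133590597632 ≈ 0.985; E[X] < 1, so R_4(10) > 2020.


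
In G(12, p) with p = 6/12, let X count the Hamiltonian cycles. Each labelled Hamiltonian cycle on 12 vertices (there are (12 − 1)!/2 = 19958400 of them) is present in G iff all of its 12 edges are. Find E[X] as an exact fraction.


K_12 has (12 − 1)!/2 = 19958400 labelled Hamiltonian cycles.
For each such Hamiltonian cycle H, let X_H = 1 if all 12 edges of H are present in G. Then P[X_H = 1] = p^{12} = (1/2)^{12} = 1/4096.
By linearity: E[X] = Σ_H E[X_H] = 19958400 · p^{12} = 19958400 · 1/4096 = 155925/32.
Numerically: E[X] ≈ 4873.

E[X] = 19958400 · (1/2)^{12} = 155925/32 ≈ 4873.


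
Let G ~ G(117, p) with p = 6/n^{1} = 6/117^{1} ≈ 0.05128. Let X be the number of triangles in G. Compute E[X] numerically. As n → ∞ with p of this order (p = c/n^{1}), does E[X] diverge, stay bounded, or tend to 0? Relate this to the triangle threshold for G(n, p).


Number of potential triangles: C(117, 3) = 260130.
Each occurs with probability p³ ≈ (0.05128)³ ≈ 1.348640e-04.
By linearity: E[X] = C(117, 3)·p³ ≈ 260130 · 1.348640e-04 ≈ 35.0822.
Here α = 1, so p = 6/n is exactly at the triangle threshold p ~ 1/n. Asymptotically E[X] → c³/6 = 6³/6 = 36 ≈ 36.0000, a bounded constant. In this regime the triangle count is asymptotically Poisson(c³/6).

E[X] ≈ 35.0822; in regime p = Θ(1/n^{1}) E[X] stays bounded (at the triangle threshold p ~ 1/n).


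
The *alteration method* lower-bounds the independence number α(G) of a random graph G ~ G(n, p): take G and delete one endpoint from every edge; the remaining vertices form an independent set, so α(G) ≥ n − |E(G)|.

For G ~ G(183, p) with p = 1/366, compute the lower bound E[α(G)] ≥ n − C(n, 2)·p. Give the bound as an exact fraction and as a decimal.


E[|E(G)|] = C(183, 2)·p = 16653 · (1/366) = 91/2.
E[α(G)] ≥ n − E[|E(G)|] = 183 − 91/2 = 275/2.
Numerically: ≈ 137.500000.
(This is only a lower bound; the true E[α(G)] may be larger.)

E[α(G)] ≥ 275/2 ≈ 137.500000.


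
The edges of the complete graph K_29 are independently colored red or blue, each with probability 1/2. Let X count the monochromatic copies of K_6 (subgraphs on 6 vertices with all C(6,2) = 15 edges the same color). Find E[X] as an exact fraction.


Let X = Σ_S X_S over the C(29, 6) = 475020 subsets S of size 6, where X_S = 1 if the K_6 on S is monochromatic.
For a fixed S, the K_6 on S has C(6, 2) = 15 edges. P[all 15 edges red] = (1/2)^15, and likewise for blue, so P[monochromatic] = 2·(1/2)^15 = 2^{1 − 15} = 1/16384.
Summing: E[X] = C(29, 6) · 2^{1 − 15} = 475020 · 1/16384 = 118755/4096.
Numerically: E[X] ≈ 28.993.

E[X] = C(29,6)·2^(1−C(6,2)) = 118755/4096 ≈ 28.993.


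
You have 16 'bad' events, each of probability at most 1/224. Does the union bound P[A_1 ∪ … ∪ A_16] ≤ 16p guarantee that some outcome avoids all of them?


Union bound: P[∪_{i=1}^{16} A_i] ≤ Σ_i P[A_i] ≤ 16·p = 16·(1/224) = 1/14.
Numerically: 1/14 ≈ 0.071429.
Is 1/14 < 1? YES.
Since P[∪ A_i] ≤ 1/14 < 1, the complement has P[∩ A_i^c] ≥ 1 − 1/14 = 13/14 > 0, so some outcome avoids every A_i.

16·p = 1/14 ≈ 0.071429; existence CERTIFIED by the union bound.


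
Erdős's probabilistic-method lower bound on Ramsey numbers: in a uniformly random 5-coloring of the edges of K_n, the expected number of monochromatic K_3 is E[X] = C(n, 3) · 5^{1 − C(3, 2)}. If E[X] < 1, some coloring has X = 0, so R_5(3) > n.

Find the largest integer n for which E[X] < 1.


We need C(n, 3) · 5^{1 − 3} < 1, i.e. C(n, 3) < 5^{3 − 1} = 25.
Check values of n near the boundary:
  n = 3: C(3, 3) = 1; 1 < 25? YES
  n = 4: C(4, 3) = 4; 4 < 25? YES
  n = 5: C(5, 3) = 10; 10 < 25? YES
  n = 6: C(6, 3) = 20; 20 < 25? YES
  n = 7: C(7, 3) = 35; 35 < 25? NO
The largest n with C(n, 3) < 25 is n = 6 (where E[X] = 4/5 ≈ 0.800000). Hence R_5(3) > 6, i.e. R_5(3) ≥ 7.

Largest n = 6; hence R_5(3) > 6.


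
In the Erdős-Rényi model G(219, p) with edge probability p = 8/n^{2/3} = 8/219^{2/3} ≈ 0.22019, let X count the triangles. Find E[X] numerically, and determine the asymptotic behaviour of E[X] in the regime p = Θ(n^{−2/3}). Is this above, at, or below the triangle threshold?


Number of potential triangles: C(219, 3) = 1726669.
Each occurs with probability p³ ≈ (0.22019)³ ≈ 1.0675340e-02.
By linearity: E[X] = C(219, 3)·p³ ≈ 1726669 · 1.0675340e-02 ≈ 18432.77930.
Since α = 2/3 < 1, p = c/n^{2/3} ≫ 1/n is above the triangle threshold p ~ 1/n. Asymptotically E[X] ~ (c³/6)·n^{3(1−α)} = (8³/6)·n^{1} → ∞; triangles are abundant w.h.p.

E[X] ≈ 18432.77930; in regime p = Θ(1/n^{2/3}) E[X] diverges (above the triangle threshold p ~ 1/n).


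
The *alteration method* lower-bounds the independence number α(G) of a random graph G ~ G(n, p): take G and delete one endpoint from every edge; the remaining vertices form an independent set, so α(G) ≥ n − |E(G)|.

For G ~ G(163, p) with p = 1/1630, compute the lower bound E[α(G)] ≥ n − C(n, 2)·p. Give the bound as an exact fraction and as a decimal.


E[|E(G)|] = C(163, 2)·p = 13203 · (1/1630) = 81/10.
E[α(G)] ≥ n − E[|E(G)|] = 163 − 81/10 = 1549/10.
Numerically: ≈ 154.90000.
(This is only a lower bound; the true E[α(G)] may be larger.)

E[α(G)] ≥ 1549/10 ≈ 154.90000.


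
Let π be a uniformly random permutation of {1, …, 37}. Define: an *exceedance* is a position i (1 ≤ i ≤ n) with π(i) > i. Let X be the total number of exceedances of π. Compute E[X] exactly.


Write X = Σ_{i=1}^{37} X_i, where X_i = 1_{π(i) > i}.
For each fixed i, π(i) is uniform over {1, …, 37} (marginal of a uniform permutation), so P[π(i) > i] = (n − i)/n. Summing: Σ_{i=1}^{37} (n − i)/n = (0 + 1 + … + 36)/37 = 37(37 − 1)/(2·37) = (37 − 1)/2.
Hence E[X] = Σ_{i=1}^{37} (37 − i)/37 = 18 ≈ 18.0000.

E[X] = 18 = 18.0000.


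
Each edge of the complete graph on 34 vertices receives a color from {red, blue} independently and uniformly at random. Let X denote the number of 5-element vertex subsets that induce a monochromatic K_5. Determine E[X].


Let X = Σ_S X_S over the C(34, 5) = 278256 subsets S of size 5, where X_S = 1 if the K_5 on S is monochromatic.
For a fixed S, the K_5 on S has C(5, 2) = 10 edges. P[all 10 edges red] = (1/2)^10, and likewise for blue, so P[monochromatic] = 2·(1/2)^10 = 2^{1 − 10} = 1/512.
Summing: E[X] = C(34, 5) · 2^{1 − 10} = 278256 · 1/512 = 17391/32.
Numerically: E[X] ≈ 543.468750.

E[X] = C(34,5)·2^(1−C(5,2)) = 17391/32 ≈ 543.468750.


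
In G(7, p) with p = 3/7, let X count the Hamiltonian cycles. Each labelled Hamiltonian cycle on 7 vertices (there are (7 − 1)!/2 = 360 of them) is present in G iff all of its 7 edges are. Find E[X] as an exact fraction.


K_7 has (7 − 1)!/2 = 360 labelled Hamiltonian cycles.
For each such Hamiltonian cycle H, let X_H = 1 if all 7 edges of H are present in G. Then P[X_H = 1] = p^{7} = (3/7)^{7} = 2187/823543.
Summing the indicators: E[X] = Σ_H E[X_H] = 360 · p^{7} = 360 · 2187/823543 = 787320/823543.
Numerically: E[X] ≈ 0.956.

E[X] = 360 · (3/7)^{7} = 787320/823543 ≈ 0.956.


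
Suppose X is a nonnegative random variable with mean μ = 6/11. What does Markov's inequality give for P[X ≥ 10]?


μ = E[X] = 6/11, a = 10.
Markov: P[X ≥ 10] ≤ μ/a = (6/11)/10 = 3/55.
Numerically: ≈ 0.054545.
(Since a = 10 > μ = 0.545455, the bound 3/55 is < 1 and informative.)

P[X ≥ 10] ≤ 3/55 ≈ 0.054545.


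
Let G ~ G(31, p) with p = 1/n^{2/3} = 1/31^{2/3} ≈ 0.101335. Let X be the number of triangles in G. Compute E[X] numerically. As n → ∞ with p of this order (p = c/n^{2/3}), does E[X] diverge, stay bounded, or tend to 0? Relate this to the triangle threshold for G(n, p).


Number of potential triangles: C(31, 3) = 4495.
Each occurs with probability p³ ≈ (0.101335)³ ≈ 1.04058273e-03.
By linearity: E[X] = C(31, 3)·p³ ≈ 4495 · 1.04058273e-03 ≈ 4.677419.
Since α = 2/3 < 1, p = c/n^{2/3} ≫ 1/n is above the triangle threshold p ~ 1/n. Asymptotically E[X] ~ (c³/6)·n^{3(1−α)} = (1³/6)·n^{1} → ∞; triangles are abundant w.h.p.

E[X] ≈ 4.677419; in regime p = Θ(1/n^{2/3}) E[X] diverges (above the triangle threshold p ~ 1/n).


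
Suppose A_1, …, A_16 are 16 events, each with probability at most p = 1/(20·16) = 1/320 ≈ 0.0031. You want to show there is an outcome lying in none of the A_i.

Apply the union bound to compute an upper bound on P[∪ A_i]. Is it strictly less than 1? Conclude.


Union bound: P[∪_{i=1}^{16} A_i] ≤ Σ_i P[A_i] ≤ 16·p = 16·(1/320) = 1/20.
Numerically: 1/20 ≈ 0.0500.
Is 1/20 < 1? YES.
Since P[∪ A_i] ≤ 1/20 < 1, the complement has P[∩ A_i^c] ≥ 1 − 1/20 = 19/20 > 0, so some outcome avoids every A_i.

16·p = 1/20 ≈ 0.0500; existence CERTIFIED by the union bound.


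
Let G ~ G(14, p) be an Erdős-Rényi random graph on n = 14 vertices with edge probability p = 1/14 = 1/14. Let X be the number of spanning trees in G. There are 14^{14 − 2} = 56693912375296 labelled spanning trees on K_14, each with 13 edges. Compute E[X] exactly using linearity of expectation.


K_14 has 14^{14 − 2} = 56693912375296 labelled spanning trees.
For each such spanning tree H, let X_H = 1 if all 13 edges of H are present in G. Then P[X_H = 1] = p^{13} = (1/14)^{13} = 1/793714773254144.
By linearity of expectation: E[X] = Σ_H E[X_H] = 56693912375296 · p^{13} = 56693912375296 · 1/793714773254144 = 1/14.
Numerically: E[X] ≈ 0.0714286.

E[X] = 56693912375296 · (1/14)^{13} = 1/14 ≈ 0.0714286.


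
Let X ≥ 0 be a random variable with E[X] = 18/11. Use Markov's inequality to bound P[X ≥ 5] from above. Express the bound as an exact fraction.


μ = E[X] = 18/11, a = 5.
Markov: P[X ≥ 5] ≤ μ/a = (18/11)/5 = 18/55.
Numerically: ≈ 0.3273.
(Since a = 5 > μ = 1.6364, the bound 18/55 is < 1 and informative.)

P[X ≥ 5] ≤ 18/55 ≈ 0.3273.


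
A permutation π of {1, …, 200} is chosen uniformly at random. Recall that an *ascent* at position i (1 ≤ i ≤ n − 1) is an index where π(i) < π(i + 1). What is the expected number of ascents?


Write X = Σ X_I over i = 1, …, 199, with X_I the indicator of one ascent.
There are 199 indicators.
For each fixed i, the pair (π(i), π(i+1)) is a uniformly random ordered pair of distinct values from {1, …, 200}; by symmetry P[π(i) < π(i+1)] = 1/2.
By linearity: E[X] = 199 · (1/2) = (200 − 1) · (1/2) = 199/2 ≈ 99.5000.

E[X] = 199/2 = 99.5000.


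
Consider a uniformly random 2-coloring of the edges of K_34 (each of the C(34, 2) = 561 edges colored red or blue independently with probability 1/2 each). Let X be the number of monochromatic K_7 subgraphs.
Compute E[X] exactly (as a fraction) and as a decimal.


Let X = Σ_S X_S over the C(34, 7) = 5379616 subsets S of size 7, where X_S = 1 if the K_7 on S is monochromatic.
For a fixed S, the K_7 on S has C(7, 2) = 21 edges. P[all 21 edges red] = (1/2)^21, and likewise for blue, so P[monochromatic] = 2·(1/2)^21 = 2^{1 − 21} = 1/1048576.
Summing: E[X] = C(34, 7) · 2^{1 − 21} = 5379616 · 1/1048576 = 168113/32768.
Numerically: E[X] ≈ 5.1304.

E[X] = C(34,7)·2^(1−C(7,2)) = 168113/32768 ≈ 5.1304.


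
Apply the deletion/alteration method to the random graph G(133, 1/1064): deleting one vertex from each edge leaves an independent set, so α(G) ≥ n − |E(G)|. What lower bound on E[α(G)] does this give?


E[|E(G)|] = C(133, 2)·p = 8778 · (1/1064) = 33/4.
E[α(G)] ≥ n − E[|E(G)|] = 133 − 33/4 = 499/4.
Numerically: ≈ 124.750.
(This is only a lower bound; the true E[α(G)] may be larger.)

E[α(G)] ≥ 499/4 ≈ 124.750.


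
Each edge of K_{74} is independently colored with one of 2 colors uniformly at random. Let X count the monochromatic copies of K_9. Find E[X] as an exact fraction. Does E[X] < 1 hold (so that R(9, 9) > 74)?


E[X] = C(74, 9) · 2^{1 − 36} = 110524147514 · 2^{−35} = 110524147514/34359738368.
As a reduced fraction: E[X] = 55262073757/17179869184 ≈ 3.2167.
Is E[X] < 1? NO.
Since E[X] ≥ 1, the first-moment bound is inconclusive at n = 74; it does NOT by itself certify R(9, 9) > 74.

E[X] = 55262073757/17179869184 ≈ 3.2167; E[X] ≥ 1; first-moment method inconclusive here.


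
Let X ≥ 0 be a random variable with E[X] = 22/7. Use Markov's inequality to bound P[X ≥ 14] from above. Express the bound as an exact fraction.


μ = E[X] = 22/7, a = 14.
Markov: P[X ≥ 14] ≤ μ/a = (22/7)/14 = 11/49.
Numerically: ≈ 0.22449.
(Since a = 14 > μ = 3.14286, the bound 11/49 is < 1 and informative.)

P[X ≥ 14] ≤ 11/49 ≈ 0.22449.


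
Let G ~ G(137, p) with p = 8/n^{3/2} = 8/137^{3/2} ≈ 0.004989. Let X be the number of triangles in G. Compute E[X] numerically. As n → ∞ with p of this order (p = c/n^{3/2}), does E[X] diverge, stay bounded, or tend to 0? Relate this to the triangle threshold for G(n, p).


Number of potential triangles: C(137, 3) = 419220.
Each occurs with probability p³ ≈ (0.004989)³ ≈ 1.241731e-07.
By linearity: E[X] = C(137, 3)·p³ ≈ 419220 · 1.241731e-07 ≈ 0.0521.
Since α = 3/2 > 1, p = c/n^{3/2} = o(1/n) is below the triangle threshold p ~ 1/n. Asymptotically E[X] ~ (c³/6)·n^{3(1−α)} = (8³/6)·n^{-1.5} → 0, so by Markov's inequality G has no triangles w.h.p.

E[X] ≈ 0.0521; in regime p = Θ(1/n^{3/2}) E[X] tends to 0 (below the triangle threshold p ~ 1/n).


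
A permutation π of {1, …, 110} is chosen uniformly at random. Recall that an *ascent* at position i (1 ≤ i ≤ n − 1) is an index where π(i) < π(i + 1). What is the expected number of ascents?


Write X = Σ X_I over i = 1, …, 109, with X_I the indicator of one ascent.
There are 109 indicators.
For each fixed i, the pair (π(i), π(i+1)) is a uniformly random ordered pair of distinct values from {1, …, 110}; by symmetry P[π(i) < π(i+1)] = 1/2.
By linearity: E[X] = 109 · (1/2) = (110 − 1) · (1/2) = 109/2 ≈ 54.500000.

E[X] = 109/2 = 54.500000.


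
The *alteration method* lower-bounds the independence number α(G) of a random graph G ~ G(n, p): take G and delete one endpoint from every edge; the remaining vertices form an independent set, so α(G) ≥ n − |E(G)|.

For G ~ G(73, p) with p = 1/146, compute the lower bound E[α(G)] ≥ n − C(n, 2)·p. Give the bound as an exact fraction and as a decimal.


E[|E(G)|] = C(73, 2)·p = 2628 · (1/146) = 18.
E[α(G)] ≥ n − E[|E(G)|] = 73 − 18 = 55.
Numerically: ≈ 55.0000.
(This is only a lower bound; the true E[α(G)] may be larger.)

E[α(G)] ≥ 55 ≈ 55.0000.


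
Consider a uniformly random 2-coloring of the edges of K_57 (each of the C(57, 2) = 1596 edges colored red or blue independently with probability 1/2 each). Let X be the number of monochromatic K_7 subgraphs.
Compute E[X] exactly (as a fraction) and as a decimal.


Let X = Σ_S X_S over the C(57, 7) = 264385836 subsets S of size 7, where X_S = 1 if the K_7 on S is monochromatic.
For a fixed S, the K_7 on S has C(7, 2) = 21 edges. P[all 21 edges red] = (1/2)^21, and likewise for blue, so P[monochromatic] = 2·(1/2)^21 = 2^{1 − 21} = 1/1048576.
By linearity of expectation: E[X] = C(57, 7) · 2^{1 − 21} = 264385836 · 1/1048576 = 66096459/262144.
Numerically: E[X] ≈ 252.137981.

E[X] = C(57,7)·2^(1−C(7,2)) = 66096459/262144 ≈ 252.137981.


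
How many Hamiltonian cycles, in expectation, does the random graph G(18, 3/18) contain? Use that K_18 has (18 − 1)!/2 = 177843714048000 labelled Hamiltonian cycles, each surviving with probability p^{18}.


K_18 has (18 − 1)!/2 = 177843714048000 labelled Hamiltonian cycles.
For each such Hamiltonian cycle H, let X_H = 1 if all 18 edges of H are present in G. Then P[X_H = 1] = p^{18} = (1/6)^{18} = 1/101559956668416.
By linearity: E[X] = Σ_H E[X_H] = 177843714048000 · p^{18} = 177843714048000 · 1/101559956668416 = 14889875/8503056.
Numerically: E[X] ≈ 1.75.

E[X] = 177843714048000 · (1/6)^{18} = 14889875/8503056 ≈ 1.75.


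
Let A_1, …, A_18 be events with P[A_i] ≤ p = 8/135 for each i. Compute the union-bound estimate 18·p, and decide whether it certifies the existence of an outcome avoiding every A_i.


Union bound: P[∪_{i=1}^{18} A_i] ≤ Σ_i P[A_i] ≤ 18·p = 18·(8/135) = 16/15.
Numerically: 16/15 ≈ 1.067.
Is 16/15 < 1? NO.
Since the bound 16/15 is ≥ 1, the union bound is uninformative here; it does NOT by itself certify existence.

18·p = 16/15 ≈ 1.067; existence NOT certified by the union bound.


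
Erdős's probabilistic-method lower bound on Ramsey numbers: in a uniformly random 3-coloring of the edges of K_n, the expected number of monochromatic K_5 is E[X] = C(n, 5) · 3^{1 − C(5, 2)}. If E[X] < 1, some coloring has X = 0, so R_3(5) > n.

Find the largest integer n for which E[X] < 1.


We need C(n, 5) · 3^{1 − 10} < 1, i.e. C(n, 5) < 3^{10 − 1} = 19683.
Check values of n near the boundary:
  n = 19: C(19, 5) = 11628; 11628 < 19683? YES
  n = 20: C(20, 5) = 15504; 15504 < 19683? YES
  n = 21: C(21, 5) = 20349; 20349 < 19683? NO
  n = 22: C(22, 5) = 26334; 26334 < 19683? NO
The largest n with C(n, 5) < 19683 is n = 20 (where E[X] = 5168/6561 ≈ 0.78768). Hence R_3(5) > 20, i.e. R_3(5) ≥ 21.

Largest n = 20; hence R_3(5) > 20.


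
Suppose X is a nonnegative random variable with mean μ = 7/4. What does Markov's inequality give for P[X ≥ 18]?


μ = E[X] = 7/4, a = 18.
Markov: P[X ≥ 18] ≤ μ/a = (7/4)/18 = 7/72.
Numerically: ≈ 0.097.
(Since a = 18 > μ = 1.750, the bound 7/72 is < 1 and informative.)

P[X ≥ 18] ≤ 7/72 ≈ 0.097.


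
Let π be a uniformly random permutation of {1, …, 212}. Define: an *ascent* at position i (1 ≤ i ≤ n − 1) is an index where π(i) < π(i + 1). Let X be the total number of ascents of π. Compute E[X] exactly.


Write X = Σ X_I over i = 1, …, 211, with X_I the indicator of one ascent.
There are 211 indicators.
For each fixed i, the pair (π(i), π(i+1)) is a uniformly random ordered pair of distinct values from {1, …, 212}; by symmetry P[π(i) < π(i+1)] = 1/2.
By linearity: E[X] = 211 · (1/2) = (212 − 1) · (1/2) = 211/2 ≈ 105.5000.

E[X] = 211/2 = 105.5000.


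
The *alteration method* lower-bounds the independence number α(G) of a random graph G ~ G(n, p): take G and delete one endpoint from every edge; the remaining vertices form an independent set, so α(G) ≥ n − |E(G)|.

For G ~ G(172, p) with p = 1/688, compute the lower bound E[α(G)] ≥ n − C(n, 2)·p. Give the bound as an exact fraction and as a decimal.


E[|E(G)|] = C(172, 2)·p = 14706 · (1/688) = 171/8.
E[α(G)] ≥ n − E[|E(G)|] = 172 − 171/8 = 1205/8.
Numerically: ≈ 150.62500.
(This is only a lower bound; the true E[α(G)] may be larger.)

E[α(G)] ≥ 1205/8 ≈ 150.62500.


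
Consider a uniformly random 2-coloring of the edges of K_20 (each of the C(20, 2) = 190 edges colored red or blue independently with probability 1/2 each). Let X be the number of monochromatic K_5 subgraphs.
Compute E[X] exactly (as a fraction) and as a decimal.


Let X = Σ_S X_S over the C(20, 5) = 15504 subsets S of size 5, where X_S = 1 if the K_5 on S is monochromatic.
For a fixed S, the K_5 on S has C(5, 2) = 10 edges. P[all 10 edges red] = (1/2)^10, and likewise for blue, so P[monochromatic] = 2·(1/2)^10 = 2^{1 − 10} = 1/512.
By linearity of expectation: E[X] = C(20, 5) · 2^{1 − 10} = 15504 · 1/512 = 969/32.
Numerically: E[X] ≈ 30.281250.

E[X] = C(20,5)·2^(1−C(5,2)) = 969/32 ≈ 30.281250.
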